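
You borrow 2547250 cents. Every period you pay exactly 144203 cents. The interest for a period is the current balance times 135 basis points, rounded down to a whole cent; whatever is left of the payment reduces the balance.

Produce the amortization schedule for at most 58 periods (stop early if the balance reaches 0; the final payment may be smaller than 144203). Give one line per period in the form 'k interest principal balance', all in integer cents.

1. interest=⌊2547250·135/10000⌋=34387; principal=144203-34387=109816; balance=2547250-109816=2437434
2. interest=⌊2437434·135/10000⌋=32905; principal=144203-32905=111298; balance=2437434-111298=2326136
3. interest=⌊2326136·135/10000⌋=31402; principal=144203-31402=112801; balance=2326136-112801=2213335
4. interest=⌊2213335·135/10000⌋=29880; principal=144203-29880=114323; balance=2213335-114323=2099012
5. interest=⌊2099012·135/10000⌋=28336; principal=144203-28336=115867; balance=2099012-115867=1983145
6. interest=⌊1983145·135/10000⌋=26772; principal=144203-26772=117431; balance=1983145-117431=1865714
7. interest=⌊1865714·135/10000⌋=25187; principal=144203-25187=119016; balance=1865714-119016=1746698
8. interest=⌊1746698·135/10000⌋=23580; principal=144203-23580=120623; balance=1746698-120623=1626075
9. interest=⌊1626075·135/10000⌋=21952; principal=144203-21952=122251; balance=1626075-122251=1503824
10. interest=⌊1503824·135/10000⌋=20301; principal=144203-20301=123902; balance=1503824-123902=1379922
11. interest=⌊1379922·135/10000⌋=18628; principal=144203-18628=125575; balance=1379922-125575=1254347
12. interest=⌊1254347·135/10000⌋=16933; principal=144203-16933=127270; balance=1254347-127270=1127077
13. interest=⌊1127077·135/10000⌋=15215; principal=144203-15215=128988; balance=1127077-128988=998089
14. interest=⌊998089·135/10000⌋=13474; principal=144203-13474=130729; balance=998089-130729=867360
15. interest=⌊867360·135/10000⌋=11709; principal=144203-11709=132494; balance=867360-132494=734866
16. interest=⌊734866·135/10000⌋=9920; principal=144203-9920=134283; balance=734866-134283=600583
17. interest=⌊600583·135/10000⌋=8107; principal=144203-8107=136096; balance=600583-136096=464487
18. interest=⌊464487·135/10000⌋=6270; principal=144203-6270=137933; balance=464487-137933=326554
19. interest=⌊326554·135/10000⌋=4408; principal=144203-4408=139795; balance=326554-139795=186759
20. interest=⌊186759·135/10000⌋=2521; principal=144203-2521=141682; balance=186759-141682=45077
21. interest=⌊45077·135/10000⌋=608; principal=min(144203-608,45077)=45077; balance=45077-45077=0

1 34387 109816 2437434
2 32905 111298 2326136
3 31402 112801 2213335
4 29880 114323 2099012
5 28336 115867 1983145
6 26772 117431 1865714
7 25187 119016 1746698
8 23580 120623 1626075
9 21952 122251 1503824
10 20301 123902 1379922
11 18628 125575 1254347
12 16933 127270 1127077
13 15215 128988 998089
14 13474 130729 867360
15 11709 132494 734866
16 9920 134283 600583
17 8107 136096 464487
18 6270 137933 326554
19 4408 139795 186759
20 2521 141682 45077
21 608 45077 0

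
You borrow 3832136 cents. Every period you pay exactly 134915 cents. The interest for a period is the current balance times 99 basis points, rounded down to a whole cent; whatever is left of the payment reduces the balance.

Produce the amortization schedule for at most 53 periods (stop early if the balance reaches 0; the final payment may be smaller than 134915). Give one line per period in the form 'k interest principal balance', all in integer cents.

1. interest=⌊3832136·99/10000⌋=37938; principal=134915-37938=96977; balance=3832136-96977=3735159
2. interest=⌊3735159·99/10000⌋=36978; principal=134915-36978=97937; balance=3735159-97937=3637222
3. interest=⌊3637222·99/10000⌋=36008; principal=134915-36008=98907; balance=3637222-98907=3538315
4. interest=⌊3538315·99/10000⌋=35029; principal=134915-35029=99886; balance=3538315-99886=3438429
5. interest=⌊3438429·99/10000⌋=34040; principal=134915-34040=100875; balance=3438429-100875=3337554
6. interest=⌊3337554·99/10000⌋=33041; principal=134915-33041=101874; balance=3337554-101874=3235680
7. interest=⌊3235680·99/10000⌋=32033; principal=134915-32033=102882; balance=3235680-102882=3132798
8. interest=⌊3132798·99/10000⌋=31014; principal=134915-31014=103901; balance=3132798-103901=3028897
9. interest=⌊3028897·99/10000⌋=29986; principal=134915-29986=104929; balance=3028897-104929=2923968
10. interest=⌊2923968·99/10000⌋=28947; principal=134915-28947=105968; balance=2923968-105968=2818000
11. interest=⌊2818000·99/10000⌋=27898; principal=134915-27898=107017; balance=2818000-107017=2710983
12. interest=⌊2710983·99/10000⌋=26838; principal=134915-26838=108077; balance=2710983-108077=2602906
13. interest=⌊2602906·99/10000⌋=25768; principal=134915-25768=109147; balance=2602906-109147=2493759
14. interest=⌊2493759·99/10000⌋=24688; principal=134915-24688=110227; balance=2493759-110227=2383532
15. interest=⌊2383532·99/10000⌋=23596; principal=134915-23596=111319; balance=2383532-111319=2272213
16. interest=⌊2272213·99/10000⌋=22494; principal=134915-22494=112421; balance=2272213-112421=2159792
17. interest=⌊2159792·99/10000⌋=21381; principal=134915-21381=113534; balance=2159792-113534=2046258
18. interest=⌊2046258·99/10000⌋=20257; principal=134915-20257=114658; balance=2046258-114658=1931600
19. interest=⌊1931600·99/10000⌋=19122; principal=134915-19122=115793; balance=1931600-115793=1815807
20. interest=⌊1815807·99/10000⌋=17976; principal=134915-17976=116939; balance=1815807-116939=1698868
21. interest=⌊1698868·99/10000⌋=16818; principal=134915-16818=118097; balance=1698868-118097=1580771
22. interest=⌊1580771·99/10000⌋=15649; principal=134915-15649=119266; balance=1580771-119266=1461505
23. interest=⌊1461505·99/10000⌋=14468; principal=134915-14468=120447; balance=1461505-120447=1341058
24. interest=⌊1341058·99/10000⌋=13276; principal=134915-13276=121639; balance=1341058-121639=1219419
25. interest=⌊1219419·99/10000⌋=12072; principal=134915-12072=122843; balance=1219419-122843=1096576
26. interest=⌊1096576·99/10000⌋=10856; principal=134915-10856=124059; balance=1096576-124059=972517
27. interest=⌊972517·99/10000⌋=9627; principal=134915-9627=125288; balance=972517-125288=847229
28. interest=⌊847229·99/10000⌋=8387; principal=134915-8387=126528; balance=847229-126528=720701
29. interest=⌊720701·99/10000⌋=7134; principal=134915-7134=127781; balance=720701-127781=592920
30. interest=⌊592920·99/10000⌋=5869; principal=134915-5869=129046; balance=592920-129046=463874
31. interest=⌊463874·99/10000⌋=4592; principal=134915-4592=130323; balance=463874-130323=333551
32. interest=⌊333551·99/10000⌋=3302; principal=134915-3302=131613; balance=333551-131613=201938
33. interest=⌊201938·99/10000⌋=1999; principal=134915-1999=132916; balance=201938-132916=69022
34. interest=⌊69022·99/10000⌋=683; principal=min(134915-683,69022)=69022; balance=69022-69022=0

1 37938 96977 3735159
2 36978 97937 3637222
3 36008 98907 3538315
4 35029 99886 3438429
5 34040 100875 3337554
6 33041 101874 3235680
7 32033 102882 3132798
8 31014 103901 3028897
9 29986 104929 2923968
10 28947 105968 2818000
11 27898 107017 2710983
12 26838 108077 2602906
13 25768 109147 2493759
14 24688 110227 2383532
15 23596 111319 2272213
16 22494 112421 2159792
17 21381 113534 2046258
18 20257 114658 1931600
19 19122 115793 1815807
20 17976 116939 1698868
21 16818 118097 1580771
22 15649 119266 1461505
23 14468 120447 1341058
24 13276 121639 1219419
25 12072 122843 1096576
26 10856 124059 972517
27 9627 125288 847229
28 8387 126528 720701
29 7134 127781 592920
30 5869 129046 463874
31 4592 130323 333551
32 3302 131613 201938
33 1999 132916 69022
34 683 69022 0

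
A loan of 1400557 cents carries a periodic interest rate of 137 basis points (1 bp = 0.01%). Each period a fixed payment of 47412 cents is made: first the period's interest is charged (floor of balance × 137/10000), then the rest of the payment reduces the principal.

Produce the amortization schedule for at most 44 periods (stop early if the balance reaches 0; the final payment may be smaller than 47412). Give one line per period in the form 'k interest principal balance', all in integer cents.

1. interest=⌊1400557·137/10000⌋=19187; principal=47412-19187=28225; balance=1400557-28225=1372332
2. interest=⌊1372332·137/10000⌋=18800; principal=47412-18800=28612; balance=1372332-28612=1343720
3. interest=⌊1343720·137/10000⌋=18408; principal=47412-18408=29004; balance=1343720-29004=1314716
4. interest=⌊1314716·137/10000⌋=18011; principal=47412-18011=29401; balance=1314716-29401=1285315
5. interest=⌊1285315·137/10000⌋=17608; principal=47412-17608=29804; balance=1285315-29804=1255511
6. interest=⌊1255511·137/10000⌋=17200; principal=47412-17200=30212; balance=1255511-30212=1225299
7. interest=⌊1225299·137/10000⌋=16786; principal=47412-16786=30626; balance=1225299-30626=1194673
8. interest=⌊1194673·137/10000⌋=16367; principal=47412-16367=31045; balance=1194673-31045=1163628
9. interest=⌊1163628·137/10000⌋=15941; principal=47412-15941=31471; balance=1163628-31471=1132157
10. interest=⌊1132157·137/10000⌋=15510; principal=47412-15510=31902; balance=1132157-31902=1100255
11. interest=⌊1100255·137/10000⌋=15073; principal=47412-15073=32339; balance=1100255-32339=1067916
12. interest=⌊1067916·137/10000⌋=14630; principal=47412-14630=32782; balance=1067916-32782=1035134
13. interest=⌊1035134·137/10000⌋=14181; principal=47412-14181=33231; balance=1035134-33231=1001903
14. interest=⌊1001903·137/10000⌋=13726; principal=47412-13726=33686; balance=1001903-33686=968217
15. interest=⌊968217·137/10000⌋=13264; principal=47412-13264=34148; balance=968217-34148=934069
16. interest=⌊934069·137/10000⌋=12796; principal=47412-12796=34616; balance=934069-34616=899453
17. interest=⌊899453·137/10000⌋=12322; principal=47412-12322=35090; balance=899453-35090=864363
18. interest=⌊864363·137/10000⌋=11841; principal=47412-11841=35571; balance=864363-35571=828792
19. interest=⌊828792·137/10000⌋=11354; principal=47412-11354=36058; balance=828792-36058=792734
20. interest=⌊792734·137/10000⌋=10860; principal=47412-10860=36552; balance=792734-36552=756182
21. interest=⌊756182·137/10000⌋=10359; principal=47412-10359=37053; balance=756182-37053=719129
22. interest=⌊719129·137/10000⌋=9852; principal=47412-9852=37560; balance=719129-37560=681569
23. interest=⌊681569·137/10000⌋=9337; principal=47412-9337=38075; balance=681569-38075=643494
24. interest=⌊643494·137/10000⌋=8815; principal=47412-8815=38597; balance=643494-38597=604897
25. interest=⌊604897·137/10000⌋=8287; principal=47412-8287=39125; balance=604897-39125=565772
26. interest=⌊565772·137/10000⌋=7751; principal=47412-7751=39661; balance=565772-39661=526111
27. interest=⌊526111·137/10000⌋=7207; principal=47412-7207=40205; balance=526111-40205=485906
28. interest=⌊485906·137/10000⌋=6656; principal=47412-6656=40756; balance=485906-40756=445150
29. interest=⌊445150·137/10000⌋=6098; principal=47412-6098=41314; balance=445150-41314=403836
30. interest=⌊403836·137/10000⌋=5532; principal=47412-5532=41880; balance=403836-41880=361956
31. interest=⌊361956·137/10000⌋=4958; principal=47412-4958=42454; balance=361956-42454=319502
32. interest=⌊319502·137/10000⌋=4377; principal=47412-4377=43035; balance=319502-43035=276467
33. interest=⌊276467·137/10000⌋=3787; principal=47412-3787=43625; balance=276467-43625=232842
34. interest=⌊232842·137/10000⌋=3189; principal=47412-3189=44223; balance=232842-44223=188619
35. interest=⌊188619·137/10000⌋=2584; principal=47412-2584=44828; balance=188619-44828=143791
36. interest=⌊143791·137/10000⌋=1969; principal=47412-1969=45443; balance=143791-45443=98348
37. interest=⌊98348·137/10000⌋=1347; principal=47412-1347=46065; balance=98348-46065=52283
38. interest=⌊52283·137/10000⌋=716; principal=47412-716=46696; balance=52283-46696=5587
39. interest=⌊5587·137/10000⌋=76; principal=min(47412-76,5587)=5587; balance=5587-5587=0

1 19187 28225 1372332
2 18800 28612 1343720
3 18408 29004 1314716
4 18011 29401 1285315
5 17608 29804 1255511
6 17200 30212 1225299
7 16786 30626 1194673
8 16367 31045 1163628
9 15941 31471 1132157
10 15510 31902 1100255
11 15073 32339 1067916
12 14630 32782 1035134
13 14181 33231 1001903
14 13726 33686 968217
15 13264 34148 934069
16 12796 34616 899453
17 12322 35090 864363
18 11841 35571 828792
19 11354 36058 792734
20 10860 36552 756182
21 10359 37053 719129
22 9852 37560 681569
23 9337 38075 643494
24 8815 38597 604897
25 8287 39125 565772
26 7751 39661 526111
27 7207 40205 485906
28 6656 40756 445150
29 6098 41314 403836
30 5532 41880 361956
31 4958 42454 319502
32 4377 43035 276467
33 3787 43625 232842
34 3189 44223 188619
35 2584 44828 143791
36 1969 45443 98348
37 1347 46065 52283
38 716 46696 5587
39 76 5587 0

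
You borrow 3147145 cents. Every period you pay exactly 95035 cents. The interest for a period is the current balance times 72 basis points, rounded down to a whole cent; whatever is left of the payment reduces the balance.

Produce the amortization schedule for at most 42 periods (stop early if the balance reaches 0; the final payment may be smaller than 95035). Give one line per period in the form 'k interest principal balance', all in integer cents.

1 22659 72376 3074769
2 22138 72897 3001872
3 21613 73422 2928450
4 21084 73951 2854499
5 20552 74483 2780016
6 20016 75019 2704997
7 19475 75560 2629437
8 18931 76104 2553333
9 18383 76652 2476681
10 17832 77203 2399478
11 17276 77759 2321719
12 16716 78319 2243400
13 16152 78883 2164517
14 15584 79451 2085066
15 15012 80023 2005043
16 14436 80599 1924444
17 13855 81180 1843264
18 13271 81764 1761500
19 12682 82353 1679147
20 12089 82946 1596201
21 11492 83543 1512658
22 10891 84144 1428514
23 10285 84750 1343764
24 9675 85360 1258404
25 9060 85975 1172429
26 8441 86594 1085835
27 7818 87217 998618
28 7190 87845 910773
29 6557 88478 822295
30 5920 89115 733180
31 5278 89757 643423
32 4632 90403 553020
33 3981 91054 461966
34 3326 91709 370257
35 2665 92370 277887
36 2000 93035 184852
37 1330 93705 91147
38 656 91147 0

1. interest=⌊3147145·72/10000⌋=22659; principal=95035-22659=72376; balance=3147145-72376=3074769
2. interest=⌊3074769·72/10000⌋=22138; principal=95035-22138=72897; balance=3074769-72897=3001872
3. interest=⌊3001872·72/10000⌋=21613; principal=95035-21613=73422; balance=3001872-73422=2928450
4. interest=⌊2928450·72/10000⌋=21084; principal=95035-21084=73951; balance=2928450-73951=2854499
5. interest=⌊2854499·72/10000⌋=20552; principal=95035-20552=74483; balance=2854499-74483=2780016
6. interest=⌊2780016·72/10000⌋=20016; principal=95035-20016=75019; balance=2780016-75019=2704997
7. interest=⌊2704997·72/10000⌋=19475; principal=95035-19475=75560; balance=2704997-75560=2629437
8. interest=⌊2629437·72/10000⌋=18931; principal=95035-18931=76104; balance=2629437-76104=2553333
9. interest=⌊2553333·72/10000⌋=18383; principal=95035-18383=76652; balance=2553333-76652=2476681
10. interest=⌊2476681·72/10000⌋=17832; principal=95035-17832=77203; balance=2476681-77203=2399478
11. interest=⌊2399478·72/10000⌋=17276; principal=95035-17276=77759; balance=2399478-77759=2321719
12. interest=⌊2321719·72/10000⌋=16716; principal=95035-16716=78319; balance=2321719-78319=2243400
13. interest=⌊2243400·72/10000⌋=16152; principal=95035-16152=78883; balance=2243400-78883=2164517
14. interest=⌊2164517·72/10000⌋=15584; principal=95035-15584=79451; balance=2164517-79451=2085066
15. interest=⌊2085066·72/10000⌋=15012; principal=95035-15012=80023; balance=2085066-80023=2005043
16. interest=⌊2005043·72/10000⌋=14436; principal=95035-14436=80599; balance=2005043-80599=1924444
17. interest=⌊1924444·72/10000⌋=13855; principal=95035-13855=81180; balance=1924444-81180=1843264
18. interest=⌊1843264·72/10000⌋=13271; principal=95035-13271=81764; balance=1843264-81764=1761500
19. interest=⌊1761500·72/10000⌋=12682; principal=95035-12682=82353; balance=1761500-82353=1679147
20. interest=⌊1679147·72/10000⌋=12089; principal=95035-12089=82946; balance=1679147-82946=1596201
21. interest=⌊1596201·72/10000⌋=11492; principal=95035-11492=83543; balance=1596201-83543=1512658
22. interest=⌊1512658·72/10000⌋=10891; principal=95035-10891=84144; balance=1512658-84144=1428514
23. interest=⌊1428514·72/10000⌋=10285; principal=95035-10285=84750; balance=1428514-84750=1343764
24. interest=⌊1343764·72/10000⌋=9675; principal=95035-9675=85360; balance=1343764-85360=1258404
25. interest=⌊1258404·72/10000⌋=9060; principal=95035-9060=85975; balance=1258404-85975=1172429
26. interest=⌊1172429·72/10000⌋=8441; principal=95035-8441=86594; balance=1172429-86594=1085835
27. interest=⌊1085835·72/10000⌋=7818; principal=95035-7818=87217; balance=1085835-87217=998618
28. interest=⌊998618·72/10000⌋=7190; principal=95035-7190=87845; balance=998618-87845=910773
29. interest=⌊910773·72/10000⌋=6557; principal=95035-6557=88478; balance=910773-88478=822295
30. interest=⌊822295·72/10000⌋=5920; principal=95035-5920=89115; balance=822295-89115=733180
31. interest=⌊733180·72/10000⌋=5278; principal=95035-5278=89757; balance=733180-89757=643423
32. interest=⌊643423·72/10000⌋=4632; principal=95035-4632=90403; balance=643423-90403=553020
33. interest=⌊553020·72/10000⌋=3981; principal=95035-3981=91054; balance=553020-91054=461966
34. interest=⌊461966·72/10000⌋=3326; principal=95035-3326=91709; balance=461966-91709=370257
35. interest=⌊370257·72/10000⌋=2665; principal=95035-2665=92370; balance=370257-92370=277887
36. interest=⌊277887·72/10000⌋=2000; principal=95035-2000=93035; balance=277887-93035=184852
37. interest=⌊184852·72/10000⌋=1330; principal=95035-1330=93705; balance=184852-93705=91147
38. interest=⌊91147·72/10000⌋=656; principal=min(95035-656,91147)=91147; balance=91147-91147=0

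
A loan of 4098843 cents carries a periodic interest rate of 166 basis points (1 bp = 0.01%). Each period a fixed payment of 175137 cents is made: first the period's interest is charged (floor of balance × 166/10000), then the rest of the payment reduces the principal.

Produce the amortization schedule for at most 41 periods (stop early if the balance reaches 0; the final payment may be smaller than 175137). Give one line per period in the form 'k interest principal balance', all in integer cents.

1. interest=⌊4098843·166/10000⌋=68040; principal=175137-68040=107097; balance=4098843-107097=3991746
2. interest=⌊3991746·166/10000⌋=66262; principal=175137-66262=108875; balance=3991746-108875=3882871
3. interest=⌊3882871·166/10000⌋=64455; principal=175137-64455=110682; balance=3882871-110682=3772189
4. interest=⌊3772189·166/10000⌋=62618; principal=175137-62618=112519; balance=3772189-112519=3659670
5. interest=⌊3659670·166/10000⌋=60750; principal=175137-60750=114387; balance=3659670-114387=3545283
6. interest=⌊3545283·166/10000⌋=58851; principal=175137-58851=116286; balance=3545283-116286=3428997
7. interest=⌊3428997·166/10000⌋=56921; principal=175137-56921=118216; balance=3428997-118216=3310781
8. interest=⌊3310781·166/10000⌋=54958; principal=175137-54958=120179; balance=3310781-120179=3190602
9. interest=⌊3190602·166/10000⌋=52963; principal=175137-52963=122174; balance=3190602-122174=3068428
10. interest=⌊3068428·166/10000⌋=50935; principal=175137-50935=124202; balance=3068428-124202=2944226
11. interest=⌊2944226·166/10000⌋=48874; principal=175137-48874=126263; balance=2944226-126263=2817963
12. interest=⌊2817963·166/10000⌋=46778; principal=175137-46778=128359; balance=2817963-128359=2689604
13. interest=⌊2689604·166/10000⌋=44647; principal=175137-44647=130490; balance=2689604-130490=2559114
14. interest=⌊2559114·166/10000⌋=42481; principal=175137-42481=132656; balance=2559114-132656=2426458
15. interest=⌊2426458·166/10000⌋=40279; principal=175137-40279=134858; balance=2426458-134858=2291600
16. interest=⌊2291600·166/10000⌋=38040; principal=175137-38040=137097; balance=2291600-137097=2154503
17. interest=⌊2154503·166/10000⌋=35764; principal=175137-35764=139373; balance=2154503-139373=2015130
18. interest=⌊2015130·166/10000⌋=33451; principal=175137-33451=141686; balance=2015130-141686=1873444
19. interest=⌊1873444·166/10000⌋=31099; principal=175137-31099=144038; balance=1873444-144038=1729406
20. interest=⌊1729406·166/10000⌋=28708; principal=175137-28708=146429; balance=1729406-146429=1582977
21. interest=⌊1582977·166/10000⌋=26277; principal=175137-26277=148860; balance=1582977-148860=1434117
22. interest=⌊1434117·166/10000⌋=23806; principal=175137-23806=151331; balance=1434117-151331=1282786
23. interest=⌊1282786·166/10000⌋=21294; principal=175137-21294=153843; balance=1282786-153843=1128943
24. interest=⌊1128943·166/10000⌋=18740; principal=175137-18740=156397; balance=1128943-156397=972546
25. interest=⌊972546·166/10000⌋=16144; principal=175137-16144=158993; balance=972546-158993=813553
26. interest=⌊813553·166/10000⌋=13504; principal=175137-13504=161633; balance=813553-161633=651920
27. interest=⌊651920·166/10000⌋=10821; principal=175137-10821=164316; balance=651920-164316=487604
28. interest=⌊487604·166/10000⌋=8094; principal=175137-8094=167043; balance=487604-167043=320561
29. interest=⌊320561·166/10000⌋=5321; principal=175137-5321=169816; balance=320561-169816=150745
30. interest=⌊150745·166/10000⌋=2502; principal=min(175137-2502,150745)=150745; balance=150745-150745=0

1 68040 107097 3991746
2 66262 108875 3882871
3 64455 110682 3772189
4 62618 112519 3659670
5 60750 114387 3545283
6 58851 116286 3428997
7 56921 118216 3310781
8 54958 120179 3190602
9 52963 122174 3068428
10 50935 124202 2944226
11 48874 126263 2817963
12 46778 128359 2689604
13 44647 130490 2559114
14 42481 132656 2426458
15 40279 134858 2291600
16 38040 137097 2154503
17 35764 139373 2015130
18 33451 141686 1873444
19 31099 144038 1729406
20 28708 146429 1582977
21 26277 148860 1434117
22 23806 151331 1282786
23 21294 153843 1128943
24 18740 156397 972546
25 16144 158993 813553
26 13504 161633 651920
27 10821 164316 487604
28 8094 167043 320561
29 5321 169816 150745
30 2502 150745 0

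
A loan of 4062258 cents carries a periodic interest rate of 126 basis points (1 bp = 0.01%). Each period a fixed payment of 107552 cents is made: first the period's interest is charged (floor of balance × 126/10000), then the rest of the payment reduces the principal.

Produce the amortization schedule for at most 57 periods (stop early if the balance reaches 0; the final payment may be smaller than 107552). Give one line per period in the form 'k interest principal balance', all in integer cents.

1. interest=⌊4062258·126/10000⌋=51184; principal=107552-51184=56368; balance=4062258-56368=4005890
2. interest=⌊4005890·126/10000⌋=50474; principal=107552-50474=57078; balance=4005890-57078=3948812
3. interest=⌊3948812·126/10000⌋=49755; principal=107552-49755=57797; balance=3948812-57797=3891015
4. interest=⌊3891015·126/10000⌋=49026; principal=107552-49026=58526; balance=3891015-58526=3832489
5. interest=⌊3832489·126/10000⌋=48289; principal=107552-48289=59263; balance=3832489-59263=3773226
6. interest=⌊3773226·126/10000⌋=47542; principal=107552-47542=60010; balance=3773226-60010=3713216
7. interest=⌊3713216·126/10000⌋=46786; principal=107552-46786=60766; balance=3713216-60766=3652450
8. interest=⌊3652450·126/10000⌋=46020; principal=107552-46020=61532; balance=3652450-61532=3590918
9. interest=⌊3590918·126/10000⌋=45245; principal=107552-45245=62307; balance=3590918-62307=3528611
10. interest=⌊3528611·126/10000⌋=44460; principal=107552-44460=63092; balance=3528611-63092=3465519
11. interest=⌊3465519·126/10000⌋=43665; principal=107552-43665=63887; balance=3465519-63887=3401632
12. interest=⌊3401632·126/10000⌋=42860; principal=107552-42860=64692; balance=3401632-64692=3336940
13. interest=⌊3336940·126/10000⌋=42045; principal=107552-42045=65507; balance=3336940-65507=3271433
14. interest=⌊3271433·126/10000⌋=41220; principal=107552-41220=66332; balance=3271433-66332=3205101
15. interest=⌊3205101·126/10000⌋=40384; principal=107552-40384=67168; balance=3205101-67168=3137933
16. interest=⌊3137933·126/10000⌋=39537; principal=107552-39537=68015; balance=3137933-68015=3069918
17. interest=⌊3069918·126/10000⌋=38680; principal=107552-38680=68872; balance=3069918-68872=3001046
18. interest=⌊3001046·126/10000⌋=37813; principal=107552-37813=69739; balance=3001046-69739=2931307
19. interest=⌊2931307·126/10000⌋=36934; principal=107552-36934=70618; balance=2931307-70618=2860689
20. interest=⌊2860689·126/10000⌋=36044; principal=107552-36044=71508; balance=2860689-71508=2789181
21. interest=⌊2789181·126/10000⌋=35143; principal=107552-35143=72409; balance=2789181-72409=2716772
22. interest=⌊2716772·126/10000⌋=34231; principal=107552-34231=73321; balance=2716772-73321=2643451
23. interest=⌊2643451·126/10000⌋=33307; principal=107552-33307=74245; balance=2643451-74245=2569206
24. interest=⌊2569206·126/10000⌋=32371; principal=107552-32371=75181; balance=2569206-75181=2494025
25. interest=⌊2494025·126/10000⌋=31424; principal=107552-31424=76128; balance=2494025-76128=2417897
26. interest=⌊2417897·126/10000⌋=30465; principal=107552-30465=77087; balance=2417897-77087=2340810
27. interest=⌊2340810·126/10000⌋=29494; principal=107552-29494=78058; balance=2340810-78058=2262752
28. interest=⌊2262752·126/10000⌋=28510; principal=107552-28510=79042; balance=2262752-79042=2183710
29. interest=⌊2183710·126/10000⌋=27514; principal=107552-27514=80038; balance=2183710-80038=2103672
30. interest=⌊2103672·126/10000⌋=26506; principal=107552-26506=81046; balance=2103672-81046=2022626
31. interest=⌊2022626·126/10000⌋=25485; principal=107552-25485=82067; balance=2022626-82067=1940559
32. interest=⌊1940559·126/10000⌋=24451; principal=107552-24451=83101; balance=1940559-83101=1857458
33. interest=⌊1857458·126/10000⌋=23403; principal=107552-23403=84149; balance=1857458-84149=1773309
34. interest=⌊1773309·126/10000⌋=22343; principal=107552-22343=85209; balance=1773309-85209=1688100
35. interest=⌊1688100·126/10000⌋=21270; principal=107552-21270=86282; balance=1688100-86282=1601818
36. interest=⌊1601818·126/10000⌋=20182; principal=107552-20182=87370; balance=1601818-87370=1514448
37. interest=⌊1514448·126/10000⌋=19082; principal=107552-19082=88470; balance=1514448-88470=1425978
38. interest=⌊1425978·126/10000⌋=17967; principal=107552-17967=89585; balance=1425978-89585=1336393
39. interest=⌊1336393·126/10000⌋=16838; principal=107552-16838=90714; balance=1336393-90714=1245679
40. interest=⌊1245679·126/10000⌋=15695; principal=107552-15695=91857; balance=1245679-91857=1153822
41. interest=⌊1153822·126/10000⌋=14538; principal=107552-14538=93014; balance=1153822-93014=1060808
42. interest=⌊1060808·126/10000⌋=13366; principal=107552-13366=94186; balance=1060808-94186=966622
43. interest=⌊966622·126/10000⌋=12179; principal=107552-12179=95373; balance=966622-95373=871249
44. interest=⌊871249·126/10000⌋=10977; principal=107552-10977=96575; balance=871249-96575=774674
45. interest=⌊774674·126/10000⌋=9760; principal=107552-9760=97792; balance=774674-97792=676882
46. interest=⌊676882·126/10000⌋=8528; principal=107552-8528=99024; balance=676882-99024=577858
47. interest=⌊577858·126/10000⌋=7281; principal=107552-7281=100271; balance=577858-100271=477587
48. interest=⌊477587·126/10000⌋=6017; principal=107552-6017=101535; balance=477587-101535=376052
49. interest=⌊376052·126/10000⌋=4738; principal=107552-4738=102814; balance=376052-102814=273238
50. interest=⌊273238·126/10000⌋=3442; principal=107552-3442=104110; balance=273238-104110=169128
51. interest=⌊169128·126/10000⌋=2131; principal=107552-2131=105421; balance=169128-105421=63707
52. interest=⌊63707·126/10000⌋=802; principal=min(107552-802,63707)=63707; balance=63707-63707=0

1 51184 56368 4005890
2 50474 57078 3948812
3 49755 57797 3891015
4 49026 58526 3832489
5 48289 59263 3773226
6 47542 60010 3713216
7 46786 60766 3652450
8 46020 61532 3590918
9 45245 62307 3528611
10 44460 63092 3465519
11 43665 63887 3401632
12 42860 64692 3336940
13 42045 65507 3271433
14 41220 66332 3205101
15 40384 67168 3137933
16 39537 68015 3069918
17 38680 68872 3001046
18 37813 69739 2931307
19 36934 70618 2860689
20 36044 71508 2789181
21 35143 72409 2716772
22 34231 73321 2643451
23 33307 74245 2569206
24 32371 75181 2494025
25 31424 76128 2417897
26 30465 77087 2340810
27 29494 78058 2262752
28 28510 79042 2183710
29 27514 80038 2103672
30 26506 81046 2022626
31 25485 82067 1940559
32 24451 83101 1857458
33 23403 84149 1773309
34 22343 85209 1688100
35 21270 86282 1601818
36 20182 87370 1514448
37 19082 88470 1425978
38 17967 89585 1336393
39 16838 90714 1245679
40 15695 91857 1153822
41 14538 93014 1060808
42 13366 94186 966622
43 12179 95373 871249
44 10977 96575 774674
45 9760 97792 676882
46 8528 99024 577858
47 7281 100271 477587
48 6017 101535 376052
49 4738 102814 273238
50 3442 104110 169128
51 2131 105421 63707
52 802 63707 0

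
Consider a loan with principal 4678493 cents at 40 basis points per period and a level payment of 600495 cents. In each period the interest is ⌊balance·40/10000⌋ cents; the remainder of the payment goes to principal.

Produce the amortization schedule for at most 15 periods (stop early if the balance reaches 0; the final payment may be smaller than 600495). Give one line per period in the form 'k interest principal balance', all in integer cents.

1 18713 581782 4096711
2 16386 584109 3512602
3 14050 586445 2926157
4 11704 588791 2337366
5 9349 591146 1746220
6 6984 593511 1152709
7 4610 595885 556824
8 2227 556824 0

1. interest=⌊4678493·40/10000⌋=18713; principal=600495-18713=581782; balance=4678493-581782=4096711
2. interest=⌊4096711·40/10000⌋=16386; principal=600495-16386=584109; balance=4096711-584109=3512602
3. interest=⌊3512602·40/10000⌋=14050; principal=600495-14050=586445; balance=3512602-586445=2926157
4. interest=⌊2926157·40/10000⌋=11704; principal=600495-11704=588791; balance=2926157-588791=2337366
5. interest=⌊2337366·40/10000⌋=9349; principal=600495-9349=591146; balance=2337366-591146=1746220
6. interest=⌊1746220·40/10000⌋=6984; principal=600495-6984=593511; balance=1746220-593511=1152709
7. interest=⌊1152709·40/10000⌋=4610; principal=600495-4610=595885; balance=1152709-595885=556824
8. interest=⌊556824·40/10000⌋=2227; principal=min(600495-2227,556824)=556824; balance=556824-556824=0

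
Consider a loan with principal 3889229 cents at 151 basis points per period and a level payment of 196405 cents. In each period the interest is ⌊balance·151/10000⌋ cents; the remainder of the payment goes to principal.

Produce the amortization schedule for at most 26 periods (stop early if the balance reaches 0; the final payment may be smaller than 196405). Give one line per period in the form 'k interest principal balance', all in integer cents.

1 58727 137678 3751551
2 56648 139757 3611794
3 54538 141867 3469927
4 52395 144010 3325917
5 50221 146184 3179733
6 48013 148392 3031341
7 45773 150632 2880709
8 43498 152907 2727802
9 41189 155216 2572586
10 38846 157559 2415027
11 36466 159939 2255088
12 34051 162354 2092734
13 31600 164805 1927929
14 29111 167294 1760635
15 26585 169820 1590815
16 24021 172384 1418431
17 21418 174987 1243444
18 18776 177629 1065815
19 16093 180312 885503
20 13371 183034 702469
21 10607 185798 516671
22 7801 188604 328067
23 4953 191452 136615
24 2062 136615 0

1. interest=⌊3889229·151/10000⌋=58727; principal=196405-58727=137678; balance=3889229-137678=3751551
2. interest=⌊3751551·151/10000⌋=56648; principal=196405-56648=139757; balance=3751551-139757=3611794
3. interest=⌊3611794·151/10000⌋=54538; principal=196405-54538=141867; balance=3611794-141867=3469927
4. interest=⌊3469927·151/10000⌋=52395; principal=196405-52395=144010; balance=3469927-144010=3325917
5. interest=⌊3325917·151/10000⌋=50221; principal=196405-50221=146184; balance=3325917-146184=3179733
6. interest=⌊3179733·151/10000⌋=48013; principal=196405-48013=148392; balance=3179733-148392=3031341
7. interest=⌊3031341·151/10000⌋=45773; principal=196405-45773=150632; balance=3031341-150632=2880709
8. interest=⌊2880709·151/10000⌋=43498; principal=196405-43498=152907; balance=2880709-152907=2727802
9. interest=⌊2727802·151/10000⌋=41189; principal=196405-41189=155216; balance=2727802-155216=2572586
10. interest=⌊2572586·151/10000⌋=38846; principal=196405-38846=157559; balance=2572586-157559=2415027
11. interest=⌊2415027·151/10000⌋=36466; principal=196405-36466=159939; balance=2415027-159939=2255088
12. interest=⌊2255088·151/10000⌋=34051; principal=196405-34051=162354; balance=2255088-162354=2092734
13. interest=⌊2092734·151/10000⌋=31600; principal=196405-31600=164805; balance=2092734-164805=1927929
14. interest=⌊1927929·151/10000⌋=29111; principal=196405-29111=167294; balance=1927929-167294=1760635
15. interest=⌊1760635·151/10000⌋=26585; principal=196405-26585=169820; balance=1760635-169820=1590815
16. interest=⌊1590815·151/10000⌋=24021; principal=196405-24021=172384; balance=1590815-172384=1418431
17. interest=⌊1418431·151/10000⌋=21418; principal=196405-21418=174987; balance=1418431-174987=1243444
18. interest=⌊1243444·151/10000⌋=18776; principal=196405-18776=177629; balance=1243444-177629=1065815
19. interest=⌊1065815·151/10000⌋=16093; principal=196405-16093=180312; balance=1065815-180312=885503
20. interest=⌊885503·151/10000⌋=13371; principal=196405-13371=183034; balance=885503-183034=702469
21. interest=⌊702469·151/10000⌋=10607; principal=196405-10607=185798; balance=702469-185798=516671
22. interest=⌊516671·151/10000⌋=7801; principal=196405-7801=188604; balance=516671-188604=328067
23. interest=⌊328067·151/10000⌋=4953; principal=196405-4953=191452; balance=328067-191452=136615
24. interest=⌊136615·151/10000⌋=2062; principal=min(196405-2062,136615)=136615; balance=136615-136615=0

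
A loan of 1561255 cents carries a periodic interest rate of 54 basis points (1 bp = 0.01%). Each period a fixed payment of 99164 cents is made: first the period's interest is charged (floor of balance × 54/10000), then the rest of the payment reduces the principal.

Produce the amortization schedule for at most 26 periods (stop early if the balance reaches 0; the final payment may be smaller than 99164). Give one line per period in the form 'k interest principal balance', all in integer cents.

1 8430 90734 1470521
2 7940 91224 1379297
3 7448 91716 1287581
4 6952 92212 1195369
5 6454 92710 1102659
6 5954 93210 1009449
7 5451 93713 915736
8 4944 94220 821516
9 4436 94728 726788
10 3924 95240 631548
11 3410 95754 535794
12 2893 96271 439523
13 2373 96791 342732
14 1850 97314 245418
15 1325 97839 147579
16 796 98368 49211
17 265 49211 0

1. interest=⌊1561255·54/10000⌋=8430; principal=99164-8430=90734; balance=1561255-90734=1470521
2. interest=⌊1470521·54/10000⌋=7940; principal=99164-7940=91224; balance=1470521-91224=1379297
3. interest=⌊1379297·54/10000⌋=7448; principal=99164-7448=91716; balance=1379297-91716=1287581
4. interest=⌊1287581·54/10000⌋=6952; principal=99164-6952=92212; balance=1287581-92212=1195369
5. interest=⌊1195369·54/10000⌋=6454; principal=99164-6454=92710; balance=1195369-92710=1102659
6. interest=⌊1102659·54/10000⌋=5954; principal=99164-5954=93210; balance=1102659-93210=1009449
7. interest=⌊1009449·54/10000⌋=5451; principal=99164-5451=93713; balance=1009449-93713=915736
8. interest=⌊915736·54/10000⌋=4944; principal=99164-4944=94220; balance=915736-94220=821516
9. interest=⌊821516·54/10000⌋=4436; principal=99164-4436=94728; balance=821516-94728=726788
10. interest=⌊726788·54/10000⌋=3924; principal=99164-3924=95240; balance=726788-95240=631548
11. interest=⌊631548·54/10000⌋=3410; principal=99164-3410=95754; balance=631548-95754=535794
12. interest=⌊535794·54/10000⌋=2893; principal=99164-2893=96271; balance=535794-96271=439523
13. interest=⌊439523·54/10000⌋=2373; principal=99164-2373=96791; balance=439523-96791=342732
14. interest=⌊342732·54/10000⌋=1850; principal=99164-1850=97314; balance=342732-97314=245418
15. interest=⌊245418·54/10000⌋=1325; principal=99164-1325=97839; balance=245418-97839=147579
16. interest=⌊147579·54/10000⌋=796; principal=99164-796=98368; balance=147579-98368=49211
17. interest=⌊49211·54/10000⌋=265; principal=min(99164-265,49211)=49211; balance=49211-49211=0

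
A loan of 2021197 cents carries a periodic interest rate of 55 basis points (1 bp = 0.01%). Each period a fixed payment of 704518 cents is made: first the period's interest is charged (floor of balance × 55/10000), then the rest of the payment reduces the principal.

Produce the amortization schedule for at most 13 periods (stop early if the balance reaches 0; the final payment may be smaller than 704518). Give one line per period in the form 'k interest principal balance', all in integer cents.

1 11116 693402 1327795
2 7302 697216 630579
3 3468 630579 0

1. interest=⌊2021197·55/10000⌋=11116; principal=704518-11116=693402; balance=2021197-693402=1327795
2. interest=⌊1327795·55/10000⌋=7302; principal=704518-7302=697216; balance=1327795-697216=630579
3. interest=⌊630579·55/10000⌋=3468; principal=min(704518-3468,630579)=630579; balance=630579-630579=0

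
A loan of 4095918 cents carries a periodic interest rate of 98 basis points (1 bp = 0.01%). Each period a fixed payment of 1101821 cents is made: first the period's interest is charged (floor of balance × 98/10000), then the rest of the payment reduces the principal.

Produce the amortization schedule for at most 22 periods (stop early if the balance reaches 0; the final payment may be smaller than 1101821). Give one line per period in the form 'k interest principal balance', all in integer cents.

1. interest=⌊4095918·98/10000⌋=40139; principal=1101821-40139=1061682; balance=4095918-1061682=3034236
2. interest=⌊3034236·98/10000⌋=29735; principal=1101821-29735=1072086; balance=3034236-1072086=1962150
3. interest=⌊1962150·98/10000⌋=19229; principal=1101821-19229=1082592; balance=1962150-1082592=879558
4. interest=⌊879558·98/10000⌋=8619; principal=min(1101821-8619,879558)=879558; balance=879558-879558=0

1 40139 1061682 3034236
2 29735 1072086 1962150
3 19229 1082592 879558
4 8619 879558 0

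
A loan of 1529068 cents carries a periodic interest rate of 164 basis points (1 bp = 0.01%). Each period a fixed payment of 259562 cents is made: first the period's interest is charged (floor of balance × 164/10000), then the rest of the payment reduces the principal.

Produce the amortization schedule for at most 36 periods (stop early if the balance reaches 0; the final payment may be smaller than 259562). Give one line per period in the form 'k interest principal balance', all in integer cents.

1 25076 234486 1294582
2 21231 238331 1056251
3 17322 242240 814011
4 13349 246213 567798
5 9311 250251 317547
6 5207 254355 63192
7 1036 63192 0

1. interest=⌊1529068·164/10000⌋=25076; principal=259562-25076=234486; balance=1529068-234486=1294582
2. interest=⌊1294582·164/10000⌋=21231; principal=259562-21231=238331; balance=1294582-238331=1056251
3. interest=⌊1056251·164/10000⌋=17322; principal=259562-17322=242240; balance=1056251-242240=814011
4. interest=⌊814011·164/10000⌋=13349; principal=259562-13349=246213; balance=814011-246213=567798
5. interest=⌊567798·164/10000⌋=9311; principal=259562-9311=250251; balance=567798-250251=317547
6. interest=⌊317547·164/10000⌋=5207; principal=259562-5207=254355; balance=317547-254355=63192
7. interest=⌊63192·164/10000⌋=1036; principal=min(259562-1036,63192)=63192; balance=63192-63192=0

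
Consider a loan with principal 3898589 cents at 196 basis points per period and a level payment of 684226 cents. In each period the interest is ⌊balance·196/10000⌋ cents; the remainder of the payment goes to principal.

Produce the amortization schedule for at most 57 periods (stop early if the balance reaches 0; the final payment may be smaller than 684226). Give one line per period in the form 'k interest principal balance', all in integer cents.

1. interest=⌊3898589·196/10000⌋=76412; principal=684226-76412=607814; balance=3898589-607814=3290775
2. interest=⌊3290775·196/10000⌋=64499; principal=684226-64499=619727; balance=3290775-619727=2671048
3. interest=⌊2671048·196/10000⌋=52352; principal=684226-52352=631874; balance=2671048-631874=2039174
4. interest=⌊2039174·196/10000⌋=39967; principal=684226-39967=644259; balance=2039174-644259=1394915
5. interest=⌊1394915·196/10000⌋=27340; principal=684226-27340=656886; balance=1394915-656886=738029
6. interest=⌊738029·196/10000⌋=14465; principal=684226-14465=669761; balance=738029-669761=68268
7. interest=⌊68268·196/10000⌋=1338; principal=min(684226-1338,68268)=68268; balance=68268-68268=0

1 76412 607814 3290775
2 64499 619727 2671048
3 52352 631874 2039174
4 39967 644259 1394915
5 27340 656886 738029
6 14465 669761 68268
7 1338 68268 0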